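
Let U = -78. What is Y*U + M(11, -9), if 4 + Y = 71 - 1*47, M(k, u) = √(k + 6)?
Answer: -1560 + √17 ≈ -1555.9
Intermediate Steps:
M(k, u) = √(6 + k)
Y = 20 (Y = -4 + (71 - 1*47) = -4 + (71 - 47) = -4 + 24 = 20)
Y*U + M(11, -9) = 20*(-78) + √(6 + 11) = -1560 + √17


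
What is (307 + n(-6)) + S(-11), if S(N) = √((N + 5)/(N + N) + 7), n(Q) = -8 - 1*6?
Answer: 293 + 4*√55/11 ≈ 295.70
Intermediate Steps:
n(Q) = -14 (n(Q) = -8 - 6 = -14)
S(N) = √(7 + (5 + N)/(2*N)) (S(N) = √((5 + N)/((2*N)) + 7) = √((5 + N)*(1/(2*N)) + 7) = √((5 + N)/(2*N) + 7) = √(7 + (5 + N)/(2*N)))
(307 + n(-6)) + S(-11) = (307 - 14) + √(30 + 10/(-11))/2 = 293 + √(30 + 10*(-1/11))/2 = 293 + √(30 - 10/11)/2 = 293 + √(320/11)/2 = 293 + (8*√55/11)/2 = 293 + 4*√55/11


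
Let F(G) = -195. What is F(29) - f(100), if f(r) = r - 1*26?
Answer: -269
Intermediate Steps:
f(r) = -26 + r (f(r) = r - 26 = -26 + r)
F(29) - f(100) = -195 - (-26 + 100) = -195 - 1*74 = -195 - 74 = -269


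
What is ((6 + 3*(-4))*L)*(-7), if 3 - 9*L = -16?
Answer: 266/3 ≈ 88.667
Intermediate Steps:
L = 19/9 (L = 1/3 - 1/9*(-16) = 1/3 + 16/9 = 19/9 ≈ 2.1111)
((6 + 3*(-4))*L)*(-7) = ((6 + 3*(-4))*(19/9))*(-7) = ((6 - 12)*(19/9))*(-7) = -6*19/9*(-7) = -38/3*(-7) = 266/3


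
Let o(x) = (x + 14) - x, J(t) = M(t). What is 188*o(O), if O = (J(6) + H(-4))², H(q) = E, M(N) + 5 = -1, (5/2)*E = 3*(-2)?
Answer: 2632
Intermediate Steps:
E = -12/5 (E = 2*(3*(-2))/5 = (⅖)*(-6) = -12/5 ≈ -2.4000)
M(N) = -6 (M(N) = -5 - 1 = -6)
J(t) = -6
H(q) = -12/5
O = 1764/25 (O = (-6 - 12/5)² = (-42/5)² = 1764/25 ≈ 70.560)
o(x) = 14 (o(x) = (14 + x) - x = 14)
188*o(O) = 188*14 = 2632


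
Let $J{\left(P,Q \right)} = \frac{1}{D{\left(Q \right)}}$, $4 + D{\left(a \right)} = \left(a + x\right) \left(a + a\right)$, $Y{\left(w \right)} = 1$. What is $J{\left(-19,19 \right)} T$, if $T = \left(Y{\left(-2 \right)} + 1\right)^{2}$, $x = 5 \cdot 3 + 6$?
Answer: $\frac{1}{379} \approx 0.0026385$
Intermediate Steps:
$x = 21$ ($x = 15 + 6 = 21$)
$T = 4$ ($T = \left(1 + 1\right)^{2} = 2^{2} = 4$)
$D{\left(a \right)} = -4 + 2 a \left(21 + a\right)$ ($D{\left(a \right)} = -4 + \left(a + 21\right) \left(a + a\right) = -4 + \left(21 + a\right) 2 a = -4 + 2 a \left(21 + a\right)$)
$J{\left(P,Q \right)} = \frac{1}{-4 + 2 Q^{2} + 42 Q}$
$J{\left(-19,19 \right)} T = \frac{1}{2 \left(-2 + 19^{2} + 21 \cdot 19\right)} 4 = \frac{1}{2 \left(-2 + 361 + 399\right)} 4 = \frac{1}{2 \cdot 758} \cdot 4 = \frac{1}{2} \cdot \frac{1}{758} \cdot 4 = \frac{1}{1516} \cdot 4 = \frac{1}{379}$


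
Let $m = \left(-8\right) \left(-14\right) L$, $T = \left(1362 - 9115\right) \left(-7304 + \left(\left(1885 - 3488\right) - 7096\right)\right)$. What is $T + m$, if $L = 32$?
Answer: $124074843$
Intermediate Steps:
$T = 124071259$ ($T = - 7753 \left(-7304 - 8699\right) = \left(-7753\right) \left(-16003\right) = 124071259$)
$m = 3584$ ($m = \left(-8\right) \left(-14\right) 32 = 112 \cdot 32 = 3584$)
$T + m = 124071259 + 3584 = 124074843$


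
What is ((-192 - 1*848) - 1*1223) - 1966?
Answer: -4229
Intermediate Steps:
((-192 - 1*848) - 1*1223) - 1966 = ((-192 - 848) - 1223) - 1966 = (-1040 - 1223) - 1966 = -2263 - 1966 = -4229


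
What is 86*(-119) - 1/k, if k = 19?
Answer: -194447/19 ≈ -10234.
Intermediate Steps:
86*(-119) - 1/k = 86*(-119) - 1/19 = -10234 - 1*1/19 = -10234 - 1/19 = -194447/19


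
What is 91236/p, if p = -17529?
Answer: -30412/5843 ≈ -5.2049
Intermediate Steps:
91236/p = 91236/(-17529) = 91236*(-1/17529) = -30412/5843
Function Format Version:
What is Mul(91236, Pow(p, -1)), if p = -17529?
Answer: Rational(-30412, 5843) ≈ -5.2049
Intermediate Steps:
Mul(91236, Pow(p, -1)) = Mul(91236, Pow(-17529, -1)) = Mul(91236, Rational(-1, 17529)) = Rational(-30412, 5843)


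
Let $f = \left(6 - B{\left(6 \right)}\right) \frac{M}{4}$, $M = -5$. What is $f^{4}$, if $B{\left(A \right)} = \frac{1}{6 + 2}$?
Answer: $\frac{3049800625}{1048576} \approx 2908.5$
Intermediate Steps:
$B{\left(A \right)} = \frac{1}{8}$
$f = - \frac{235}{32}$ ($f = \left(6 - \frac{1}{8}\right) \left(- \frac{5}{4}\right) = \left(6 - \frac{1}{8}\right) \left(\left(-5\right) \frac{1}{4}\right) = \frac{47}{8} \left(- \frac{5}{4}\right) = - \frac{235}{32} \approx -7.3438$)
$f^{4} = \left(- \frac{235}{32}\right)^{4} = \frac{3049800625}{1048576}$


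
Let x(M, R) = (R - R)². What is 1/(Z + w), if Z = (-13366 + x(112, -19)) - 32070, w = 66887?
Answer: 1/21451 ≈ 4.6618e-5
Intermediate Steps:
x(M, R) = 0 (x(M, R) = 0² = 0)
Z = -45436 (Z = (-13366 + 0) - 32070 = -13366 - 32070 = -45436)
1/(Z + w) = 1/(-45436 + 66887) = 1/21451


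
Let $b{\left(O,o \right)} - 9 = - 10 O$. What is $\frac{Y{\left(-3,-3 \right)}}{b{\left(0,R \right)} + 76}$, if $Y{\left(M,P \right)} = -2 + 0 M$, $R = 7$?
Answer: $- \frac{2}{85} \approx -0.023529$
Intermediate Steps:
$b{\left(O,o \right)} = 9 - 10 O$
$Y{\left(M,P \right)} = -2$ ($Y{\left(M,P \right)} = -2 + 0 = -2$)
$\frac{Y{\left(-3,-3 \right)}}{b{\left(0,R \right)} + 76} = \frac{1}{\left(9 - 0\right) + 76} \left(-2\right) = \frac{1}{\left(9 + 0\right) + 76} \left(-2\right) = \frac{1}{9 + 76} \left(-2\right) = \frac{1}{85} \left(-2\right) = - \frac{2}{85}$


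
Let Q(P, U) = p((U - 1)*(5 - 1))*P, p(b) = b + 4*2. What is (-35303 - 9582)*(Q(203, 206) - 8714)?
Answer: -7153322450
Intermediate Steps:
p(b) = 8 + b (p(b) = b + 8 = 8 + b)
Q(P, U) = P*(4 + 4*U) (Q(P, U) = (8 + (U - 1)*(5 - 1))*P = (8 + (-1 + U)*4)*P = (8 + (-4 + 4*U))*P = (4 + 4*U)*P = P*(4 + 4*U))
(-35303 - 9582)*(Q(203, 206) - 8714) = (-35303 - 9582)*(4*203*(1 + 206) - 8714) = -44885*(4*203*207 - 8714) = -44885*(168084 - 8714) = -44885*159370 = -7153322450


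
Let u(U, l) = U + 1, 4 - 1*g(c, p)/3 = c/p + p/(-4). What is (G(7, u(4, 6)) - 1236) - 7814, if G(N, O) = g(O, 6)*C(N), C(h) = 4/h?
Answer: -9042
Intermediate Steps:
g(c, p) = 12 + 3*p/4 - 3*c/p (g(c, p) = 12 - 3*(c/p + p/(-4)) = 12 - 3*(c/p + p*(-1/4)) = 12 - 3*(c/p - p/4) = 12 - 3*(-p/4 + c/p) = 12 + (3*p/4 - 3*c/p) = 12 + 3*p/4 - 3*c/p)
u(U, l) = 1 + U
G(N, O) = 4*(33/2 - O/2)/N (G(N, O) = (12 + (3/4)*6 - 3*O/6)*(4/N) = (12 + 9/2 - 3*O*1/6)*(4/N) = (12 + 9/2 - O/2)*(4/N) = (33/2 - O/2)*(4/N) = 4*(33/2 - O/2)/N)
(G(7, u(4, 6)) - 1236) - 7814 = (2*(33 - (1 + 4))/7 - 1236) - 7814 = (2*(1/7)*(33 - 1*5) - 1236) - 7814 = (2*(1/7)*(33 - 5) - 1236) - 7814 = (2*(1/7)*28 - 1236) - 7814 = (8 - 1236) - 7814 = -1228 - 7814 = -9042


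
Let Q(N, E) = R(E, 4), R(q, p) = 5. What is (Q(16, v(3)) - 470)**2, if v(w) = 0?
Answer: 216225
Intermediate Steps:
Q(N, E) = 5
(Q(16, v(3)) - 470)**2 = (5 - 470)**2 = (-465)**2 = 216225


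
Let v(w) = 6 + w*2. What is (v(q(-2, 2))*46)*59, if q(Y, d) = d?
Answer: 27140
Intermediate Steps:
v(w) = 6 + 2*w
(v(q(-2, 2))*46)*59 = ((6 + 2*2)*46)*59 = ((6 + 4)*46)*59 = (10*46)*59 = 460*59 = 27140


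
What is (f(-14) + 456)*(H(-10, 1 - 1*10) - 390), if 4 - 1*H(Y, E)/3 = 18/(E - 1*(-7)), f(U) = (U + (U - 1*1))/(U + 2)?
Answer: -643617/4 ≈ -1.6090e+5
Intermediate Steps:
f(U) = (-1 + 2*U)/(2 + U) (f(U) = (U + (U - 1))/(2 + U) = (U + (-1 + U))/(2 + U) = (-1 + 2*U)/(2 + U))
H(Y, E) = 12 - 54/(7 + E) (H(Y, E) = 12 - 54/(E - 1*(-7)) = 12 - 54/(E + 7) = 12 - 54/(7 + E))
(f(-14) + 456)*(H(-10, 1 - 1*10) - 390) = ((-1 + 2*(-14))/(2 - 14) + 456)*(6*(5 + 2*(1 - 1*10))/(7 + (1 - 1*10)) - 390) = ((-1 - 28)/(-12) + 456)*(6*(5 + 2*(1 - 10))/(7 + (1 - 10)) - 390) = (-1/12*(-29) + 456)*(6*(5 + 2*(-9))/(7 - 9) - 390) = (29/12 + 456)*(6*(5 - 18)/(-2) - 390) = 5501*(6*(-½)*(-13) - 390)/12 = 5501*(39 - 390)/12 = (5501/12)*(-351) = -643617/4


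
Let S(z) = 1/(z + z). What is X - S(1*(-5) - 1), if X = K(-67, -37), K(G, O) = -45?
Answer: -539/12 ≈ -44.917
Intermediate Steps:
X = -45
S(z) = 1/(2*z)
X - S(1*(-5) - 1) = -45 - 1/(2*(1*(-5) - 1)) = -45 - 1/(2*(-5 - 1)) = -45 - 1/(2*(-6)) = -45 - (-1)/(2*6) = -45 - 1*(-1/12) = -45 + 1/12 = -539/12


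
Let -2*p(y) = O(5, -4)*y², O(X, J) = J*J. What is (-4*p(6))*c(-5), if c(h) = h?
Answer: -5760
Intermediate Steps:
O(X, J) = J²
p(y) = -8*y² (p(y) = -(-4)²*y²/2 = -8*y²)
(-4*p(6))*c(-5) = -(-32)*6²*(-5) = -(-32)*36*(-5) = -4*(-288)*(-5) = 1152*(-5) = -5760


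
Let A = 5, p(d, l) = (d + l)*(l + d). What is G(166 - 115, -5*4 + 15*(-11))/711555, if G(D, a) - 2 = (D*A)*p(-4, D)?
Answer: 563297/711555 ≈ 0.79164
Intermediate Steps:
p(d, l) = (d + l)**2 (p(d, l) = (d + l)*(d + l) = (d + l)**2)
G(D, a) = 2 + 5*D*(-4 + D)**2 (G(D, a) = 2 + (D*5)*(-4 + D)**2 = 2 + (5*D)*(-4 + D)**2 = 2 + 5*D*(-4 + D)**2)
G(166 - 115, -5*4 + 15*(-11))/711555 = (2 + 5*(166 - 115)*(-4 + (166 - 115))**2)/711555 = (2 + 5*51*(-4 + 51)**2)*(1/711555) = (2 + 5*51*47**2)*(1/711555) = (2 + 5*51*2209)*(1/711555) = (2 + 563295)*(1/711555) = 563297*(1/711555) = 563297/711555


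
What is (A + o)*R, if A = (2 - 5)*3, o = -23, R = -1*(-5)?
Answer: -160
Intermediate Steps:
R = 5
A = -9 (A = -3*3 = -9)
(A + o)*R = (-9 - 23)*5 = -32*5 = -160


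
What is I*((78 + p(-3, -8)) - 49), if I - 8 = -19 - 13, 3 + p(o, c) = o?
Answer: -552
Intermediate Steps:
p(o, c) = -3 + o
I = -24 (I = 8 + (-19 - 13) = 8 - 32 = -24)
I*((78 + p(-3, -8)) - 49) = -24*((78 + (-3 - 3)) - 49) = -24*((78 - 6) - 49) = -24*(72 - 49) = -24*23 = -552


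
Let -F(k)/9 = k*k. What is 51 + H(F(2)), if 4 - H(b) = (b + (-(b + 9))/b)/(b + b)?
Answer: 5231/96 ≈ 54.490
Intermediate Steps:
F(k) = -9*k² (F(k) = -9*k*k = -9*k²)
H(b) = 4 - (b + (-9 - b)/b)/(2*b) (H(b) = 4 - (b + (-(b + 9))/b)/(b + b) = 4 - (b + (-(9 + b))/b)/(2*b) = 4 - (b + (-9 - b)/b)*1/(2*b) = 4 - (b + (-9 - b)/b)/(2*b))
51 + H(F(2)) = 51 + (9 - 9*2² + 7*(-9*2²)²)/(2*(-9*2²)²) = 51 + (9 - 9*4 + 7*(-9*4)²)/(2*(-9*4)²) = 51 + (½)*(9 - 36 + 7*(-36)²)/(-36)² = 51 + (½)*(1/1296)*(9 - 36 + 7*1296) = 51 + (½)*(1/1296)*(9 - 36 + 9072) = 51 + (½)*(1/1296)*9045 = 51 + 335/96 = 5231/96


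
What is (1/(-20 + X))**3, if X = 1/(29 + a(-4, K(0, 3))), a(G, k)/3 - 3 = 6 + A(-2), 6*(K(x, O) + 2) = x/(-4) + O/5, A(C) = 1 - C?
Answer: -274625/2191933899 ≈ -0.00012529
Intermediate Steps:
K(x, O) = -2 - x/24 + O/30 (K(x, O) = -2 + (x/(-4) + O/5)/6 = -2 + (x*(-1/4) + O*(1/5))/6 = -2 + (-x/4 + O/5)/6 = -2 + (-x/24 + O/30) = -2 - x/24 + O/30)
a(G, k) = 36 (a(G, k) = 9 + 3*(6 + (1 - 1*(-2))) = 9 + 3*(6 + (1 + 2)) = 9 + 3*(6 + 3) = 9 + 3*9 = 9 + 27 = 36)
X = 1/65 (X = 1/(29 + 36) = 1/65 ≈ 0.015385)
(1/(-20 + X))**3 = (1/(-20 + 1/65))**3 = (1/(-1299/65))**3 = (-65/1299)**3 = -274625/2191933899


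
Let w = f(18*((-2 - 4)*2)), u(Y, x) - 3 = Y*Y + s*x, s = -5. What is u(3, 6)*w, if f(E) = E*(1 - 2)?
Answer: -3888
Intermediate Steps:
u(Y, x) = 3 + Y**2 - 5*x (u(Y, x) = 3 + (Y*Y - 5*x) = 3 + (Y**2 - 5*x) = 3 + Y**2 - 5*x)
f(E) = -E (f(E) = E*(-1) = -E)
w = 216 (w = -18*(-2 - 4)*2 = -18*(-6*2) = -18*(-12) = -1*(-216) = 216)
u(3, 6)*w = (3 + 3**2 - 5*6)*216 = (3 + 9 - 30)*216 = -18*216 = -3888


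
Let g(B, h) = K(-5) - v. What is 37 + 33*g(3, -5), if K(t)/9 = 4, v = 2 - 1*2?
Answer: 1225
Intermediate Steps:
v = 0 (v = 2 - 2 = 0)
K(t) = 36 (K(t) = 9*4 = 36)
g(B, h) = 36 (g(B, h) = 36 - 1*0 = 36 + 0 = 36)
37 + 33*g(3, -5) = 37 + 33*36 = 37 + 1188 = 1225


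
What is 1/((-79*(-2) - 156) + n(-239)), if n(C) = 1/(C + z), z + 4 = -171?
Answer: 414/827 ≈ 0.50060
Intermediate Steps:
z = -175 (z = -4 - 171 = -175)
n(C) = 1/(-175 + C) (n(C) = 1/(C - 175) = 1/(-175 + C))
1/((-79*(-2) - 156) + n(-239)) = 1/((-79*(-2) - 156) + 1/(-175 - 239)) = 1/((158 - 156) + 1/(-414)) = 1/(2 - 1/414) = 1/(827/414) = 414/827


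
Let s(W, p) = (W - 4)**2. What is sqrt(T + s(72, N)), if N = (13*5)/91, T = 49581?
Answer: sqrt(54205) ≈ 232.82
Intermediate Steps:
N = 5/7 (N = 65*(1/91) = 5/7 ≈ 0.71429)
s(W, p) = (-4 + W)**2
sqrt(T + s(72, N)) = sqrt(49581 + (-4 + 72)**2) = sqrt(49581 + 68**2) = sqrt(49581 + 4624) = sqrt(54205)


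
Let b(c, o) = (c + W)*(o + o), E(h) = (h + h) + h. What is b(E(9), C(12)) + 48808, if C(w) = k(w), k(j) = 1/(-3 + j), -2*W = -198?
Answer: 48836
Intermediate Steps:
W = 99 (W = -½*(-198) = 99)
C(w) = 1/(-3 + w)
E(h) = 3*h (E(h) = 2*h + h = 3*h)
b(c, o) = 2*o*(99 + c) (b(c, o) = (c + 99)*(o + o) = (99 + c)*(2*o) = 2*o*(99 + c))
b(E(9), C(12)) + 48808 = 2*(99 + 3*9)/(-3 + 12) + 48808 = 2*(99 + 27)/9 + 48808 = 2*(⅑)*126 + 48808 = 28 + 48808 = 48836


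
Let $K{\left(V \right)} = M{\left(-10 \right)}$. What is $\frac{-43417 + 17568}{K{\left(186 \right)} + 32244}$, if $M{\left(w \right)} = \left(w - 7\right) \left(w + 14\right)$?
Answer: $- \frac{25849}{32176} \approx -0.80336$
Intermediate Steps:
$M{\left(w \right)} = \left(-7 + w\right) \left(14 + w\right)$
$K{\left(V \right)} = -68$ ($K{\left(V \right)} = -98 + \left(-10\right)^{2} + 7 \left(-10\right) = -98 + 100 - 70 = -68$)
$\frac{-43417 + 17568}{K{\left(186 \right)} + 32244} = \frac{-43417 + 17568}{-68 + 32244} = - \frac{25849}{32176}$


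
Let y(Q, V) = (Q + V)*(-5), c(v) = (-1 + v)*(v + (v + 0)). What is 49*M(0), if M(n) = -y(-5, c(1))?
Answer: -1225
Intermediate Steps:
c(v) = 2*v*(-1 + v) (c(v) = (-1 + v)*(v + v) = (-1 + v)*(2*v) = 2*v*(-1 + v))
y(Q, V) = -5*Q - 5*V
M(n) = -25 (M(n) = -(-5*(-5) - 10*(-1 + 1)) = -(25 - 10*0) = -(25 - 5*0) = -(25 + 0) = -1*25 = -25)
49*M(0) = 49*(-25) = -1225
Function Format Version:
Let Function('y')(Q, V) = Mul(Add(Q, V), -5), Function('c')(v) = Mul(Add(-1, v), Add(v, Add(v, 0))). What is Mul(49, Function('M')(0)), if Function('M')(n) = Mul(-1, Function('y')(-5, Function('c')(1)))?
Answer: -1225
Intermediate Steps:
Function('c')(v) = Mul(2, v, Add(-1, v)) (Function('c')(v) = Mul(Add(-1, v), Add(v, v)) = Mul(Add(-1, v), Mul(2, v)) = Mul(2, v, Add(-1, v)))
Function('y')(Q, V) = Add(Mul(-5, Q), Mul(-5, V))
Function('M')(n) = -25 (Function('M')(n) = Mul(-1, Add(Mul(-5, -5), Mul(-5, Mul(2, 1, Add(-1, 1))))) = Mul(-1, Add(25, Mul(-5, Mul(2, 1, 0)))) = Mul(-1, Add(25, Mul(-5, 0))) = Mul(-1, Add(25, 0)) = Mul(-1, 25) = -25)
Mul(49, Function('M')(0)) = Mul(49, -25) = -1225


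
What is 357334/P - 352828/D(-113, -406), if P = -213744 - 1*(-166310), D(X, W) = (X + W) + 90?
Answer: 8291373533/10174593 ≈ 814.91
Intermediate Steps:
D(X, W) = 90 + W + X (D(X, W) = (W + X) + 90 = 90 + W + X)
P = -47434 (P = -213744 + 166310 = -47434)
357334/P - 352828/D(-113, -406) = 357334/(-47434) - 352828/(90 - 406 - 113) = 357334*(-1/47434) - 352828/(-429) = -178667/23717 - 352828*(-1/429) = -178667/23717 + 352828/429 = 8291373533/10174593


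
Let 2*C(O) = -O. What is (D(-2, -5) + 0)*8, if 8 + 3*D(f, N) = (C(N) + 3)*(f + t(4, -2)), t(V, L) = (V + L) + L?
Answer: -152/3 ≈ -50.667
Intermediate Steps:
C(O) = -O/2 (C(O) = (-O)/2 = -O/2)
t(V, L) = V + 2*L (t(V, L) = (L + V) + L = V + 2*L)
D(f, N) = -8/3 + f*(3 - N/2)/3 (D(f, N) = -8/3 + ((-N/2 + 3)*(f + (4 + 2*(-2))))/3 = -8/3 + ((3 - N/2)*(f + (4 - 4)))/3 = -8/3 + ((3 - N/2)*(f + 0))/3 = -8/3 + ((3 - N/2)*f)/3 = -8/3 + (f*(3 - N/2))/3 = -8/3 + f*(3 - N/2)/3)
(D(-2, -5) + 0)*8 = ((-8/3 - 2 - ⅙*(-5)*(-2)) + 0)*8 = ((-8/3 - 2 - 5/3) + 0)*8 = (-19/3 + 0)*8 = -19/3*8 = -152/3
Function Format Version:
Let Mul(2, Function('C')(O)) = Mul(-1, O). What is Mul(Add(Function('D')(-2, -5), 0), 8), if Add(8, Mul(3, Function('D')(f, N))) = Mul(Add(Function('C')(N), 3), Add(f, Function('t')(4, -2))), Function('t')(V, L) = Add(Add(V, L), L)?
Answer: Rational(-152, 3) ≈ -50.667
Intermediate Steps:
Function('C')(O) = Mul(Rational(-1, 2), O) (Function('C')(O) = Mul(Rational(1, 2), Mul(-1, O)) = Mul(Rational(-1, 2), O))
Function('t')(V, L) = Add(V, Mul(2, L)) (Function('t')(V, L) = Add(Add(L, V), L) = Add(V, Mul(2, L)))
Function('D')(f, N) = Add(Rational(-8, 3), Mul(Rational(1, 3), f, Add(3, Mul(Rational(-1, 2), N)))) (Function('D')(f, N) = Add(Rational(-8, 3), Mul(Rational(1, 3), Mul(Add(Mul(Rational(-1, 2), N), 3), Add(f, Add(4, Mul(2, -2)))))) = Add(Rational(-8, 3), Mul(Rational(1, 3), Mul(Add(3, Mul(Rational(-1, 2), N)), Add(f, Add(4, -4))))) = Add(Rational(-8, 3), Mul(Rational(1, 3), Mul(Add(3, Mul(Rational(-1, 2), N)), Add(f, 0)))) = Add(Rational(-8, 3), Mul(Rational(1, 3), Mul(Add(3, Mul(Rational(-1, 2), N)), f))) = Add(Rational(-8, 3), Mul(Rational(1, 3), Mul(f, Add(3, Mul(Rational(-1, 2), N))))) = Add(Rational(-8, 3), Mul(Rational(1, 3), f, Add(3, Mul(Rational(-1, 2), N)))))
Mul(Add(Function('D')(-2, -5), 0), 8) = Mul(Add(Add(Rational(-8, 3), -2, Mul(Rational(-1, 6), -5, -2)), 0), 8) = Mul(Add(Add(Rational(-8, 3), -2, Rational(-5, 3)), 0), 8) = Mul(Add(Rational(-19, 3), 0), 8) = Mul(Rational(-19, 3), 8) = Rational(-152, 3)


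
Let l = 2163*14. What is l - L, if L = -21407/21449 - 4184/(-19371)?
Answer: 12582150081659/415488579 ≈ 30283.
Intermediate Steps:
l = 30282
L = -324932381/415488579 (L = -21407*1/21449 - 4184*(-1/19371) = -21407/21449 + 4184/19371 = -324932381/415488579 ≈ -0.78205)
l - L = 30282 - 1*(-324932381/415488579) = 30282 + 324932381/415488579 = 12582150081659/415488579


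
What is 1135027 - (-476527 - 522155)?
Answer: 2133709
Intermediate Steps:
1135027 - (-476527 - 522155) = 1135027 - 1*(-998682) = 1135027 + 998682 = 2133709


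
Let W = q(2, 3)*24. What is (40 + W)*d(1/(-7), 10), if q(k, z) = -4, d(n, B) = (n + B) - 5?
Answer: -272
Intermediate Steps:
d(n, B) = -5 + B + n (d(n, B) = (B + n) - 5 = -5 + B + n)
W = -96 (W = -4*24 = -96)
(40 + W)*d(1/(-7), 10) = (40 - 96)*(-5 + 10 + 1/(-7)) = -56*(-5 + 10 - ⅐) = -56*34/7 = -272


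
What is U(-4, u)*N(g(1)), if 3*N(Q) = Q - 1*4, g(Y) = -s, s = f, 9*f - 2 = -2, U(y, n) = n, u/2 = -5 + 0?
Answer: 40/3 ≈ 13.333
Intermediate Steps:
u = -10 (u = 2*(-5 + 0) = 2*(-5) = -10)
f = 0 (f = 2/9 + (⅑)*(-2) = 2/9 - 2/9 = 0)
s = 0
g(Y) = 0 (g(Y) = -1*0 = 0)
N(Q) = -4/3 + Q/3 (N(Q) = (Q - 1*4)/3 = (Q - 4)/3 = (-4 + Q)/3 = -4/3 + Q/3)
U(-4, u)*N(g(1)) = -10*(-4/3 + (⅓)*0) = -10*(-4/3 + 0) = -10*(-4/3) = 40/3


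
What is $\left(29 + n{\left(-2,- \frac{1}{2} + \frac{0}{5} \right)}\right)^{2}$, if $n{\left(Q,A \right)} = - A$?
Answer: $\frac{3481}{4} \approx 870.25$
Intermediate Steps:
$\left(29 + n{\left(-2,- \frac{1}{2} + \frac{0}{5} \right)}\right)^{2} = \left(29 - \left(- \frac{1}{2} + \frac{0}{5}\right)\right)^{2} = \left(29 - \left(\left(-1\right) \frac{1}{2} + 0 \cdot \frac{1}{5}\right)\right)^{2} = \left(29 - \left(- \frac{1}{2} + 0\right)\right)^{2} = \left(29 - - \frac{1}{2}\right)^{2} = \left(29 + \frac{1}{2}\right)^{2} = \left(\frac{59}{2}\right)^{2} = \frac{3481}{4}$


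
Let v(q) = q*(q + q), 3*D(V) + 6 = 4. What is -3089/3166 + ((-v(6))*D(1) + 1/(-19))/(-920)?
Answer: -28439973/27670840 ≈ -1.0278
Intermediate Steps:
D(V) = -⅔ (D(V) = -2 + (⅓)*4 = -2 + 4/3 = -⅔)
v(q) = 2*q² (v(q) = q*(2*q) = 2*q²)
-3089/3166 + ((-v(6))*D(1) + 1/(-19))/(-920) = -3089/3166 + (-2*6²*(-⅔) + 1/(-19))/(-920) = -3089*1/3166 + (-2*36*(-⅔) - 1/19)*(-1/920) = -3089/3166 + (-1*72*(-⅔) - 1/19)*(-1/920) = -3089/3166 + (-72*(-⅔) - 1/19)*(-1/920) = -3089/3166 + (48 - 1/19)*(-1/920) = -3089/3166 + (911/19)*(-1/920) = -3089/3166 - 911/17480 = -28439973/27670840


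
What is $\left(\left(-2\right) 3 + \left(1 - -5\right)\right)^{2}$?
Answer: $0$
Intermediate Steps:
$\left(\left(-2\right) 3 + \left(1 - -5\right)\right)^{2} = \left(-6 + \left(1 + 5\right)\right)^{2} = \left(-6 + 6\right)^{2} = 0^{2} = 0$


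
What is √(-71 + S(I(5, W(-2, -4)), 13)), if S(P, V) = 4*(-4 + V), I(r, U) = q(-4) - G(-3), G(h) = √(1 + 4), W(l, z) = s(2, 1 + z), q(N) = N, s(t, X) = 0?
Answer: I*√35 ≈ 5.9161*I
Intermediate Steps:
W(l, z) = 0
G(h) = √5
I(r, U) = -4 - √5
S(P, V) = -16 + 4*V
√(-71 + S(I(5, W(-2, -4)), 13)) = √(-71 + (-16 + 4*13)) = √(-71 + (-16 + 52)) = √(-71 + 36) = √(-35) = I*√35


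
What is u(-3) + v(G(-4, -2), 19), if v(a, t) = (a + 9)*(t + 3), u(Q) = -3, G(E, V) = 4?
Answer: 283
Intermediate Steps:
v(a, t) = (3 + t)*(9 + a) (v(a, t) = (9 + a)*(3 + t) = (3 + t)*(9 + a))
u(-3) + v(G(-4, -2), 19) = -3 + (27 + 3*4 + 9*19 + 4*19) = -3 + (27 + 12 + 171 + 76) = -3 + 286 = 283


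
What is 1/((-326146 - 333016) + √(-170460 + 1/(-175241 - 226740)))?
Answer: -264970599922/174658619107466625 - I*√27544413954978041/174658619107466625 ≈ -1.5171e-6 - 9.5022e-10*I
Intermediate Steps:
1/((-326146 - 333016) + √(-170460 + 1/(-175241 - 226740))) = 1/(-659162 + √(-170460 + 1/(-401981))) = 1/(-659162 + √(-170460 - 1/401981)) = 1/(-659162 + √(-68521681261/401981)) = 1/(-659162 + I*√27544413954978041/401981)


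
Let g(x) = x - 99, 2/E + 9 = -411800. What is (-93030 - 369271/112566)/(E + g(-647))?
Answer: 253683652118827/2034196845768 ≈ 124.71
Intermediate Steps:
E = -2/411809 (E = 2/(-9 - 411800) = 2/(-411809) = 2*(-1/411809) = -2/411809 ≈ -4.8566e-6)
g(x) = -99 + x
(-93030 - 369271/112566)/(E + g(-647)) = (-93030 - 369271/112566)/(-2/411809 + (-99 - 647)) = (-93030 - 369271*1/112566)/(-2/411809 - 746) = (-93030 - 369271/112566)/(-307209516/411809) = -10472384251/112566*(-411809/307209516) = 253683652118827/2034196845768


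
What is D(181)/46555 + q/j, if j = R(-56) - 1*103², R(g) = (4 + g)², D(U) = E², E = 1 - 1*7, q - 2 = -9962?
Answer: 30931492/24534485 ≈ 1.2607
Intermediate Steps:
q = -9960 (q = 2 - 9962 = -9960)
E = -6 (E = 1 - 7 = -6)
D(U) = 36 (D(U) = (-6)² = 36)
j = -7905 (j = (4 - 56)² - 1*103² = (-52)² - 1*10609 = 2704 - 10609 = -7905)
D(181)/46555 + q/j = 36/46555 - 9960/(-7905) = 36*(1/46555) - 9960*(-1/7905) = 36/46555 + 664/527 = 30931492/24534485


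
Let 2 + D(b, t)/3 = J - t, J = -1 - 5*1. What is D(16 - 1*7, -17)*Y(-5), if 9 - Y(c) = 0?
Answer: 243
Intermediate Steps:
Y(c) = 9 (Y(c) = 9 - 1*0 = 9 + 0 = 9)
J = -6 (J = -1 - 5 = -6)
D(b, t) = -24 - 3*t (D(b, t) = -6 + 3*(-6 - t) = -6 + (-18 - 3*t) = -24 - 3*t)
D(16 - 1*7, -17)*Y(-5) = (-24 - 3*(-17))*9 = (-24 + 51)*9 = 27*9 = 243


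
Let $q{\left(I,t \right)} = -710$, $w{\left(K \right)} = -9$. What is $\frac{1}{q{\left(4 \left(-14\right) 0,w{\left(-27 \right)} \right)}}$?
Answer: $- \frac{1}{710} \approx -0.0014085$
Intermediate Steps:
$\frac{1}{q{\left(4 \left(-14\right) 0,w{\left(-27 \right)} \right)}} = \frac{1}{-710} = - \frac{1}{710}$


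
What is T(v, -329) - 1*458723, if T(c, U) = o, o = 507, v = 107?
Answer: -458216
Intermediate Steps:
T(c, U) = 507
T(v, -329) - 1*458723 = 507 - 1*458723 = 507 - 458723 = -458216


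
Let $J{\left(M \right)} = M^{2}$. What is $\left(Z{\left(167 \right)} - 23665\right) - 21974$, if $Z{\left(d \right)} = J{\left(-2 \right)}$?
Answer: $-45635$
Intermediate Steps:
$Z{\left(d \right)} = 4$ ($Z{\left(d \right)} = \left(-2\right)^{2} = 4$)
$\left(Z{\left(167 \right)} - 23665\right) - 21974 = \left(4 - 23665\right) - 21974 = -23661 - 21974 = -45635$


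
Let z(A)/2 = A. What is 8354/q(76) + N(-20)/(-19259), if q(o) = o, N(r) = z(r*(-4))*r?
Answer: 80566443/731842 ≈ 110.09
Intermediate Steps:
z(A) = 2*A
N(r) = -8*r**2 (N(r) = (2*(r*(-4)))*r = (2*(-4*r))*r = (-8*r)*r = -8*r**2)
8354/q(76) + N(-20)/(-19259) = 8354/76 - 8*(-20)**2/(-19259) = 8354*(1/76) - 8*400*(-1/19259) = 4177/38 - 3200*(-1/19259) = 4177/38 + 3200/19259 = 80566443/731842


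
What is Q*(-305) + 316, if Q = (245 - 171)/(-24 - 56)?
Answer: 4785/8 ≈ 598.13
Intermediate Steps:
Q = -37/40 (Q = 74/(-80) = 74*(-1/80) = -37/40 ≈ -0.92500)
Q*(-305) + 316 = -37/40*(-305) + 316 = 2257/8 + 316 = 4785/8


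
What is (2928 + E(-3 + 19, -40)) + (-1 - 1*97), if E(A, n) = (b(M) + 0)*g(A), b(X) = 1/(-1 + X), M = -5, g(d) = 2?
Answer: 8489/3 ≈ 2829.7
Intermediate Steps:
E(A, n) = -⅓ (E(A, n) = (1/(-1 - 5) + 0)*2 = (1/(-6) + 0)*2 = (-⅙ + 0)*2 = -⅙*2 = -⅓)
(2928 + E(-3 + 19, -40)) + (-1 - 1*97) = (2928 - ⅓) + (-1 - 1*97) = 8783/3 + (-1 - 97) = 8783/3 - 98 = 8489/3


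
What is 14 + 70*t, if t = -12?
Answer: -826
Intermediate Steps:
14 + 70*t = 14 + 70*(-12) = 14 - 840 = -826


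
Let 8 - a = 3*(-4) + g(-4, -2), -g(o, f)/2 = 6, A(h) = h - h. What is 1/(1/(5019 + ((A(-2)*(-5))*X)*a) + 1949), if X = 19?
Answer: 5019/9782032 ≈ 0.00051308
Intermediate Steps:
A(h) = 0
g(o, f) = -12 (g(o, f) = -2*6 = -12)
a = 32 (a = 8 - (3*(-4) - 12) = 8 - (-12 - 12) = 8 - 1*(-24) = 8 + 24 = 32)
1/(1/(5019 + ((A(-2)*(-5))*X)*a) + 1949) = 1/(1/(5019 + ((0*(-5))*19)*32) + 1949) = 1/(1/(5019 + (0*19)*32) + 1949) = 1/(1/(5019 + 0*32) + 1949) = 1/(1/(5019 + 0) + 1949) = 1/(1/5019 + 1949) = 1/(9782032/5019) = 5019/9782032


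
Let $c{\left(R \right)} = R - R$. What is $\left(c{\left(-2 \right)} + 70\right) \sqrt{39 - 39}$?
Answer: $0$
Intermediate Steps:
$c{\left(R \right)} = 0$
$\left(c{\left(-2 \right)} + 70\right) \sqrt{39 - 39} = \left(0 + 70\right) \sqrt{39 - 39} = 70 \sqrt{0} = 70 \cdot 0 = 0$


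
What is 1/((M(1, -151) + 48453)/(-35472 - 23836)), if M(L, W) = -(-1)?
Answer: -29654/24227 ≈ -1.2240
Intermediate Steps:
M(L, W) = 1 (M(L, W) = -1*(-1) = 1)
1/((M(1, -151) + 48453)/(-35472 - 23836)) = 1/((1 + 48453)/(-35472 - 23836)) = 1/(48454/(-59308)) = 1/(48454*(-1/59308)) = 1/(-24227/29654) = -29654/24227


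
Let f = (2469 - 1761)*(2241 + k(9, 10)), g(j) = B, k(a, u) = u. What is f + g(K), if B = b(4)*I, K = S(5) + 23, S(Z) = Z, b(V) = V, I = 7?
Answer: 1593736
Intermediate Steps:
K = 28 (K = 5 + 23 = 28)
B = 28 (B = 4*7 = 28)
g(j) = 28
f = 1593708 (f = (2469 - 1761)*(2241 + 10) = 708*2251 = 1593708)
f + g(K) = 1593708 + 28 = 1593736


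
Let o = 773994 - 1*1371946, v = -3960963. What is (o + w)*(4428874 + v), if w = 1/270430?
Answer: -75663154909829049/270430 ≈ -2.7979e+11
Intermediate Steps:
o = -597952 (o = 773994 - 1371946 = -597952)
w = 1/270430 ≈ 3.6978e-6
(o + w)*(4428874 + v) = (-597952 + 1/270430)*(4428874 - 3960963) = -161704159359/270430*467911 = -75663154909829049/270430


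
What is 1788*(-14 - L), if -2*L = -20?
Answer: -42912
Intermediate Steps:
L = 10 (L = -½*(-20) = 10)
1788*(-14 - L) = 1788*(-14 - 1*10) = 1788*(-14 - 10) = 1788*(-24) = -42912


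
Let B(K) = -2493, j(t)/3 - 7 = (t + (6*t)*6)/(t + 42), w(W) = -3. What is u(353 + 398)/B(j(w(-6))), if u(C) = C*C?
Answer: -564001/2493 ≈ -226.23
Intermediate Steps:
u(C) = C**2
j(t) = 21 + 111*t/(42 + t) (j(t) = 21 + 3*((t + (6*t)*6)/(t + 42)) = 21 + 3*((t + 36*t)/(42 + t)) = 21 + 3*((37*t)/(42 + t)) = 21 + 3*(37*t/(42 + t)) = 21 + 111*t/(42 + t))
u(353 + 398)/B(j(w(-6))) = (353 + 398)**2/(-2493) = 751**2*(-1/2493) = 564001*(-1/2493) = -564001/2493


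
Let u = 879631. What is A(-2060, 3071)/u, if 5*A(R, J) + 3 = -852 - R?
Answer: 241/879631 ≈ 0.00027398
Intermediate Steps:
A(R, J) = -171 - R/5 (A(R, J) = -3/5 + (-852 - R)/5 = -3/5 + (-852/5 - R/5) = -171 - R/5)
A(-2060, 3071)/u = (-171 - 1/5*(-2060))/879631 = (-171 + 412)*(1/879631) = 241*(1/879631) = 241/879631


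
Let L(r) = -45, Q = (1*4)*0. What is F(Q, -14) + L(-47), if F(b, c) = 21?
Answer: -24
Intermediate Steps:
Q = 0 (Q = 4*0 = 0)
F(Q, -14) + L(-47) = 21 - 45 = -24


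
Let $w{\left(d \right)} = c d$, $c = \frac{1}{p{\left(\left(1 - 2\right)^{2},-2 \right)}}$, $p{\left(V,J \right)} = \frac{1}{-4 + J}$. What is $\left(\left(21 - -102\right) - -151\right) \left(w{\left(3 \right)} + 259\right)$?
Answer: $66034$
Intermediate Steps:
$c = -6$ ($c = \frac{1}{\frac{1}{-4 - 2}} = \frac{1}{\frac{1}{-6}} = \frac{1}{- \frac{1}{6}} = -6$)
$w{\left(d \right)} = - 6 d$
$\left(\left(21 - -102\right) - -151\right) \left(w{\left(3 \right)} + 259\right) = \left(\left(21 - -102\right) - -151\right) \left(\left(-6\right) 3 + 259\right) = \left(\left(21 + 102\right) + 151\right) \left(-18 + 259\right) = \left(123 + 151\right) 241 = 274 \cdot 241 = 66034$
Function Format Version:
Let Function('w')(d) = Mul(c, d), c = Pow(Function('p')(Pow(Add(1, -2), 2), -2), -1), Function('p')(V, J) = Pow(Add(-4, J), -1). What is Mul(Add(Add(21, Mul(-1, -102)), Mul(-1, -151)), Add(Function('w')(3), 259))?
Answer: 66034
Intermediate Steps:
c = -6 (c = Pow(Pow(Add(-4, -2), -1), -1) = Pow(Pow(-6, -1), -1) = Pow(Rational(-1, 6), -1) = -6)
Function('w')(d) = Mul(-6, d)
Mul(Add(Add(21, Mul(-1, -102)), Mul(-1, -151)), Add(Function('w')(3), 259)) = Mul(Add(Add(21, Mul(-1, -102)), Mul(-1, -151)), Add(Mul(-6, 3), 259)) = Mul(Add(Add(21, 102), 151), Add(-18, 259)) = Mul(Add(123, 151), 241) = Mul(274, 241) = 66034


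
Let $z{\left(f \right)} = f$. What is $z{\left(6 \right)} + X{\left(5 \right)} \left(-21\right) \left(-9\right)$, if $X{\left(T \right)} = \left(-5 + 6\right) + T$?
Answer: $1140$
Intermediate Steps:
$X{\left(T \right)} = 1 + T$
$z{\left(6 \right)} + X{\left(5 \right)} \left(-21\right) \left(-9\right) = 6 + \left(1 + 5\right) \left(-21\right) \left(-9\right) = 6 + 6 \left(-21\right) \left(-9\right) = 6 - -1134 = 6 + 1134 = 1140$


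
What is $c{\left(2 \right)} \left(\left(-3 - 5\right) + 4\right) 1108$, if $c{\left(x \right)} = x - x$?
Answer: $0$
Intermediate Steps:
$c{\left(x \right)} = 0$
$c{\left(2 \right)} \left(\left(-3 - 5\right) + 4\right) 1108 = 0 \left(\left(-3 - 5\right) + 4\right) 1108 = 0 \left(-8 + 4\right) 1108 = 0 \left(-4\right) 1108 = 0 \cdot 1108 = 0$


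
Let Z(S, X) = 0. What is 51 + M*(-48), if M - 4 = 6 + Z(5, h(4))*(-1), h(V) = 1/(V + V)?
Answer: -429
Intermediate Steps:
h(V) = 1/(2*V)
M = 10 (M = 4 + (6 + 0*(-1)) = 4 + (6 + 0) = 4 + 6 = 10)
51 + M*(-48) = 51 + 10*(-48) = 51 - 480 = -429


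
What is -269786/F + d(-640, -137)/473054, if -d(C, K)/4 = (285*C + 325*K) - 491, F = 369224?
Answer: 52061608573/43665722524 ≈ 1.1923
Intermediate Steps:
d(C, K) = 1964 - 1300*K - 1140*C (d(C, K) = -4*((285*C + 325*K) - 491) = -4*(-491 + 285*C + 325*K) = 1964 - 1300*K - 1140*C)
-269786/F + d(-640, -137)/473054 = -269786/369224 + (1964 - 1300*(-137) - 1140*(-640))/473054 = -269786*1/369224 + (1964 + 178100 + 729600)*(1/473054) = -134893/184612 + 909664*(1/473054) = -134893/184612 + 454832/236527 = 52061608573/43665722524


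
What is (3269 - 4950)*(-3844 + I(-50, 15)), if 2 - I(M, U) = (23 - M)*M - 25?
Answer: 280727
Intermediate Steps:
I(M, U) = 27 - M*(23 - M) (I(M, U) = 2 - ((23 - M)*M - 25) = 2 - (M*(23 - M) - 25) = 2 - (-25 + M*(23 - M)) = 2 + (25 - M*(23 - M)) = 27 - M*(23 - M))
(3269 - 4950)*(-3844 + I(-50, 15)) = (3269 - 4950)*(-3844 + (27 + (-50)² - 23*(-50))) = -1681*(-3844 + (27 + 2500 + 1150)) = -1681*(-3844 + 3677) = -1681*(-167) = 280727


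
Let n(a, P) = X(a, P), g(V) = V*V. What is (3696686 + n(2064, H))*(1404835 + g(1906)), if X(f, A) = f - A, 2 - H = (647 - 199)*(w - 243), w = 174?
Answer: 18477351049956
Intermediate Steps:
g(V) = V²
H = 30914 (H = 2 - (647 - 199)*(174 - 243) = 2 - 448*(-69) = 2 - 1*(-30912) = 2 + 30912 = 30914)
n(a, P) = a - P
(3696686 + n(2064, H))*(1404835 + g(1906)) = (3696686 + (2064 - 1*30914))*(1404835 + 1906²) = (3696686 + (2064 - 30914))*(1404835 + 3632836) = (3696686 - 28850)*5037671 = 3667836*5037671 = 18477351049956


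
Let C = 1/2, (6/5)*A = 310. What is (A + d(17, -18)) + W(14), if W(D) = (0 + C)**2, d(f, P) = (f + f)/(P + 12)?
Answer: 3035/12 ≈ 252.92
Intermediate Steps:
A = 775/3 (A = (5/6)*310 = 775/3 ≈ 258.33)
d(f, P) = 2*f/(12 + P) (d(f, P) = (2*f)/(12 + P) = 2*f/(12 + P))
C = 1/2 ≈ 0.50000
W(D) = 1/4 (W(D) = (0 + 1/2)**2 = (1/2)**2 = 1/4)
(A + d(17, -18)) + W(14) = (775/3 + 2*17/(12 - 18)) + 1/4 = (775/3 + 2*17/(-6)) + 1/4 = (775/3 + 2*17*(-1/6)) + 1/4 = (775/3 - 17/3) + 1/4 = 758/3 + 1/4 = 3035/12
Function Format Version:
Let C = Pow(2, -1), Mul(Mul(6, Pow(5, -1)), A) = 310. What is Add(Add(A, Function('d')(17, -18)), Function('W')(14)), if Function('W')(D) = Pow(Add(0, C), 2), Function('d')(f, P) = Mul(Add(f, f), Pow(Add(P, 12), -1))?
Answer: Rational(3035, 12) ≈ 252.92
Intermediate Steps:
A = Rational(775, 3) (A = Mul(Rational(5, 6), 310) = Rational(775, 3) ≈ 258.33)
Function('d')(f, P) = Mul(2, f, Pow(Add(12, P), -1)) (Function('d')(f, P) = Mul(Mul(2, f), Pow(Add(12, P), -1)) = Mul(2, f, Pow(Add(12, P), -1)))
C = Rational(1, 2) ≈ 0.50000
Function('W')(D) = Rational(1, 4) (Function('W')(D) = Pow(Add(0, Rational(1, 2)), 2) = Pow(Rational(1, 2), 2) = Rational(1, 4))
Add(Add(A, Function('d')(17, -18)), Function('W')(14)) = Add(Add(Rational(775, 3), Mul(2, 17, Pow(Add(12, -18), -1))), Rational(1, 4)) = Add(Add(Rational(775, 3), Mul(2, 17, Pow(-6, -1))), Rational(1, 4)) = Add(Add(Rational(775, 3), Mul(2, 17, Rational(-1, 6))), Rational(1, 4)) = Add(Add(Rational(775, 3), Rational(-17, 3)), Rational(1, 4)) = Add(Rational(758, 3), Rational(1, 4)) = Rational(3035, 12)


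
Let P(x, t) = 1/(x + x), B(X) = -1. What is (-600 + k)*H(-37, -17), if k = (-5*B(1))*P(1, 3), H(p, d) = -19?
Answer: 22705/2 ≈ 11353.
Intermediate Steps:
P(x, t) = 1/(2*x)
k = 5/2 (k = (-5*(-1))*((½)/1) = 5*((½)*1) = 5*(½) = 5/2 ≈ 2.5000)
(-600 + k)*H(-37, -17) = (-600 + 5/2)*(-19) = -1195/2*(-19) = 22705/2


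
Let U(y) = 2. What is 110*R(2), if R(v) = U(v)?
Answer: 220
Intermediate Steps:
R(v) = 2
110*R(2) = 110*2 = 220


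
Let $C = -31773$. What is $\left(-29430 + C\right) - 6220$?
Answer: $-67423$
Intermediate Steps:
$\left(-29430 + C\right) - 6220 = \left(-29430 - 31773\right) - 6220 = -61203 - 6220 = -67423$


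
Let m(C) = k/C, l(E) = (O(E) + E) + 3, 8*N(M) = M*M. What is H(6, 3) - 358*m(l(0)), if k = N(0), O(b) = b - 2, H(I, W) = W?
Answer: 3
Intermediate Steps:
N(M) = M²/8 (N(M) = (M*M)/8 = M²/8)
O(b) = -2 + b
l(E) = 1 + 2*E (l(E) = ((-2 + E) + E) + 3 = (-2 + 2*E) + 3 = 1 + 2*E)
k = 0 (k = (⅛)*0² = (⅛)*0 = 0)
m(C) = 0 (m(C) = 0/C = 0)
H(6, 3) - 358*m(l(0)) = 3 - 358*0 = 3 + 0 = 3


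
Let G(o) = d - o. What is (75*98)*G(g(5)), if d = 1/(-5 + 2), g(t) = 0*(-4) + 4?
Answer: -31850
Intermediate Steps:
g(t) = 4 (g(t) = 0 + 4 = 4)
d = -⅓ (d = 1/(-3) = -⅓ ≈ -0.33333)
G(o) = -⅓ - o
(75*98)*G(g(5)) = (75*98)*(-⅓ - 1*4) = 7350*(-⅓ - 4) = 7350*(-13/3) = -31850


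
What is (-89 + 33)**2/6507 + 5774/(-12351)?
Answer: 387106/26789319 ≈ 0.014450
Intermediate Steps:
(-89 + 33)**2/6507 + 5774/(-12351) = (-56)**2*(1/6507) + 5774*(-1/12351) = 3136*(1/6507) - 5774/12351 = 3136/6507 - 5774/12351 = 387106/26789319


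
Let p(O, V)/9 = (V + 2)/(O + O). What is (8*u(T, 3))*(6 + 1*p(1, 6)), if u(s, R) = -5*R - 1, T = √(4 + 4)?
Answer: -5376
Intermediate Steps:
p(O, V) = 9*(2 + V)/(2*O) (p(O, V) = 9*((V + 2)/(O + O)) = 9*((2 + V)/((2*O))) = 9*((2 + V)*(1/(2*O))) = 9*((2 + V)/(2*O)) = 9*(2 + V)/(2*O))
T = 2*√2 (T = √8 = 2*√2 ≈ 2.8284)
u(s, R) = -1 - 5*R
(8*u(T, 3))*(6 + 1*p(1, 6)) = (8*(-1 - 5*3))*(6 + 1*((9/2)*(2 + 6)/1)) = (8*(-1 - 15))*(6 + 1*((9/2)*1*8)) = (8*(-16))*(6 + 1*36) = -128*(6 + 36) = -128*42 = -5376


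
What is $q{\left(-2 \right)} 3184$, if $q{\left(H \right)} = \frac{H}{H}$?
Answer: $3184$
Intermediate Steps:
$q{\left(H \right)} = 1$
$q{\left(-2 \right)} 3184 = 1 \cdot 3184 = 3184$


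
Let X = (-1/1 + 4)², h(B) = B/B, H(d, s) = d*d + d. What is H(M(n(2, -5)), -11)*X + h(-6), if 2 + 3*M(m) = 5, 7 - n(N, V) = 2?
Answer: 19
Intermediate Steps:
n(N, V) = 5 (n(N, V) = 7 - 1*2 = 7 - 2 = 5)
M(m) = 1 (M(m) = -⅔ + (⅓)*5 = -⅔ + 5/3 = 1)
H(d, s) = d + d² (H(d, s) = d² + d = d + d²)
h(B) = 1
X = 9 (X = (-1*1 + 4)² = (-1 + 4)² = 3² = 9)
H(M(n(2, -5)), -11)*X + h(-6) = (1*(1 + 1))*9 + 1 = (1*2)*9 + 1 = 2*9 + 1 = 18 + 1 = 19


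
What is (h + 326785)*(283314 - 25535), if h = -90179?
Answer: 60992058074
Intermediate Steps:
(h + 326785)*(283314 - 25535) = (-90179 + 326785)*(283314 - 25535) = 236606*257779 = 60992058074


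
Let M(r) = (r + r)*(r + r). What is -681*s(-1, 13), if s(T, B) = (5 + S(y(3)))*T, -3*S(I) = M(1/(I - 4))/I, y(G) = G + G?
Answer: 20203/6 ≈ 3367.2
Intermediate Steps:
y(G) = 2*G
M(r) = 4*r² (M(r) = (2*r)*(2*r) = 4*r²)
S(I) = -4/(3*I*(-4 + I)²) (S(I) = -4*(1/(I - 4))²/(3*I) = -4*(1/(-4 + I))²/(3*I) = -4/(-4 + I)²/(3*I) = -4/(3*I*(-4 + I)²))
s(T, B) = 89*T/18 (s(T, B) = (5 - 4/(3*(2*3)*(-4 + 2*3)²))*T = (5 - 4/3/(6*(-4 + 6)²))*T = (5 - 4/3*⅙/2²)*T = (5 - 4/3*⅙*¼)*T = (5 - 1/18)*T = 89*T/18)
-681*s(-1, 13) = -20203*(-1)/6 = -681*(-89/18) = 20203/6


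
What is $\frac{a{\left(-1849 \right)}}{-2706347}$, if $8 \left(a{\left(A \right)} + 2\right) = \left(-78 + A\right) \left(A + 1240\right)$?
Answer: $- \frac{1173527}{21650776} \approx -0.054203$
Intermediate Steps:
$a{\left(A \right)} = -2 + \frac{\left(-78 + A\right) \left(1240 + A\right)}{8}$ ($a{\left(A \right)} = -2 + \frac{\left(-78 + A\right) \left(A + 1240\right)}{8} = -2 + \frac{\left(-78 + A\right) \left(1240 + A\right)}{8}$)
$\frac{a{\left(-1849 \right)}}{-2706347} = \frac{-12092 + \frac{\left(-1849\right)^{2}}{8} + \frac{581}{4} \left(-1849\right)}{-2706347} = \left(-12092 + \frac{1}{8} \cdot 3418801 - \frac{1074269}{4}\right) \left(- \frac{1}{2706347}\right) = \left(-12092 + \frac{3418801}{8} - \frac{1074269}{4}\right) \left(- \frac{1}{2706347}\right) = \frac{1173527}{8} \left(- \frac{1}{2706347}\right) = - \frac{1173527}{21650776}$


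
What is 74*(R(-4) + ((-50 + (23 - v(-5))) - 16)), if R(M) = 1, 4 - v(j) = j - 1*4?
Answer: -4070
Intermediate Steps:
v(j) = 8 - j (v(j) = 4 - (j - 1*4) = 4 - (j - 4) = 4 - (-4 + j) = 4 + (4 - j) = 8 - j)
74*(R(-4) + ((-50 + (23 - v(-5))) - 16)) = 74*(1 + ((-50 + (23 - (8 - 1*(-5)))) - 16)) = 74*(1 + ((-50 + (23 - (8 + 5))) - 16)) = 74*(1 + ((-50 + (23 - 1*13)) - 16)) = 74*(1 + ((-50 + (23 - 13)) - 16)) = 74*(1 + ((-50 + 10) - 16)) = 74*(1 + (-40 - 16)) = 74*(1 - 56) = 74*(-55) = -4070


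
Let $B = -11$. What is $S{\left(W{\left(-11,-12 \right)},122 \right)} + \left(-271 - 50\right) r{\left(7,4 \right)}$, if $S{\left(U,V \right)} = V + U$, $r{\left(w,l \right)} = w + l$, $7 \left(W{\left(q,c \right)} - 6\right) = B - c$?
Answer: $- \frac{23820}{7} \approx -3402.9$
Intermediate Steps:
$W{\left(q,c \right)} = \frac{31}{7} - \frac{c}{7}$ ($W{\left(q,c \right)} = 6 + \frac{-11 - c}{7} = 6 - \left(\frac{11}{7} + \frac{c}{7}\right) = \frac{31}{7} - \frac{c}{7}$)
$r{\left(w,l \right)} = l + w$
$S{\left(U,V \right)} = U + V$
$S{\left(W{\left(-11,-12 \right)},122 \right)} + \left(-271 - 50\right) r{\left(7,4 \right)} = \left(\left(\frac{31}{7} - - \frac{12}{7}\right) + 122\right) + \left(-271 - 50\right) \left(4 + 7\right) = \left(\left(\frac{31}{7} + \frac{12}{7}\right) + 122\right) - 3531 = \left(\frac{43}{7} + 122\right) - 3531 = \frac{897}{7} - 3531 = - \frac{23820}{7}$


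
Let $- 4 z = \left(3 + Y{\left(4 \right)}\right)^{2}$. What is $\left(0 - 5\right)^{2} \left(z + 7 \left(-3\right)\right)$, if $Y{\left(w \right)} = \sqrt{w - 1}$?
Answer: $-600 - \frac{75 \sqrt{3}}{2} \approx -664.95$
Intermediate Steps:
$Y{\left(w \right)} = \sqrt{-1 + w}$
$z = - \frac{\left(3 + \sqrt{3}\right)^{2}}{4}$ ($z = - \frac{\left(3 + \sqrt{-1 + 4}\right)^{2}}{4} = - \frac{\left(3 + \sqrt{3}\right)^{2}}{4} \approx -5.5981$)
$\left(0 - 5\right)^{2} \left(z + 7 \left(-3\right)\right) = \left(0 - 5\right)^{2} \left(- \frac{\left(3 + \sqrt{3}\right)^{2}}{4} + 7 \left(-3\right)\right) = \left(-5\right)^{2} \left(- \frac{\left(3 + \sqrt{3}\right)^{2}}{4} - 21\right) = 25 \left(-21 - \frac{\left(3 + \sqrt{3}\right)^{2}}{4}\right) = -525 - \frac{25 \left(3 + \sqrt{3}\right)^{2}}{4}$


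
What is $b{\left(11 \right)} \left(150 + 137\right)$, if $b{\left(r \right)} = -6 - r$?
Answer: $-4879$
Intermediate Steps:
$b{\left(11 \right)} \left(150 + 137\right) = \left(-6 - 11\right) \left(150 + 137\right) = \left(-6 - 11\right) 287 = \left(-17\right) 287 = -4879$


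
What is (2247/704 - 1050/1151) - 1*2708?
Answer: -2192456135/810304 ≈ -2705.7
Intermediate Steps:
(2247/704 - 1050/1151) - 1*2708 = (2247*(1/704) - 1050*1/1151) - 2708 = (2247/704 - 1050/1151) - 2708 = 1847097/810304 - 2708 = -2192456135/810304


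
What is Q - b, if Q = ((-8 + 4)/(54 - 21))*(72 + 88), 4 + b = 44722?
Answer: -1476334/33 ≈ -44737.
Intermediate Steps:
b = 44718 (b = -4 + 44722 = 44718)
Q = -640/33 (Q = -4/33*160 = -640/33 ≈ -19.394)
Q - b = -640/33 - 1*44718 = -640/33 - 44718 = -1476334/33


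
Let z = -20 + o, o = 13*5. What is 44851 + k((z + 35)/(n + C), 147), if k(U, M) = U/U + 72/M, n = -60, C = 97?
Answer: 2197772/49 ≈ 44853.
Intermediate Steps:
o = 65
z = 45 (z = -20 + 65 = 45)
k(U, M) = 1 + 72/M
44851 + k((z + 35)/(n + C), 147) = 44851 + (72 + 147)/147 = 44851 + (1/147)*219 = 44851 + 73/49 = 2197772/49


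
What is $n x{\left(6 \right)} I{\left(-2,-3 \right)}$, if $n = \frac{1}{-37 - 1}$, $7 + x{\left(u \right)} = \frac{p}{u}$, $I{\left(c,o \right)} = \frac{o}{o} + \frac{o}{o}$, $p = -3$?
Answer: $\frac{15}{38} \approx 0.39474$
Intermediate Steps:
$I{\left(c,o \right)} = 2$ ($I{\left(c,o \right)} = 1 + 1 = 2$)
$x{\left(u \right)} = -7 - \frac{3}{u}$
$n = - \frac{1}{38}$ ($n = \frac{1}{-38} = - \frac{1}{38} \approx -0.026316$)
$n x{\left(6 \right)} I{\left(-2,-3 \right)} = - \frac{-7 - \frac{3}{6}}{38} \cdot 2 = - \frac{-7 - \frac{1}{2}}{38} \cdot 2 = \left(- \frac{1}{38}\right) \left(- \frac{15}{2}\right) 2 = \frac{15}{76} \cdot 2 = \frac{15}{38}$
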